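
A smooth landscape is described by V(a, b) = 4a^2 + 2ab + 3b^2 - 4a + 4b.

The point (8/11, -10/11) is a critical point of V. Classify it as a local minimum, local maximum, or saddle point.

The Hessian of V is constant: H = [[8, 2], [2, 6]].
det(H) = 8·6 − 2² = 44.
det(H) > 0 and tr(H) = 14 > 0, so H is positive definite and the point is a local minimum.

local minimum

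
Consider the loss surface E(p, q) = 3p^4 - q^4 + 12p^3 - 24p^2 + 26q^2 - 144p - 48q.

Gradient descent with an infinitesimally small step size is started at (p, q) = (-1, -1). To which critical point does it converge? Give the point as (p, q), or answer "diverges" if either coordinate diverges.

E is separable, so gradient descent decouples: p follows -∂E/∂p, q follows -∂E/∂q.
∂E/∂p = 12(p - 2)(p + 2)(p + 3); at p=-1 this is -72, so p increases.
∂E/∂q = -4(q - 3)(q - 1)(q + 4); at q=-1 this is -96, so q increases.
p converges to its nearest critical value 2 (a local min of the p-part); q converges to 1. The iterate converges to (2, 1).

(2, 1)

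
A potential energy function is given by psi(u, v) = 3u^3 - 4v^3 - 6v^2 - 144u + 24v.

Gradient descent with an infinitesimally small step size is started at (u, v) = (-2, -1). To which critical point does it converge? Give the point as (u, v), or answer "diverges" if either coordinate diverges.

(4, -2)

psi is separable, so gradient descent decouples: u follows -∂psi/∂u, v follows -∂psi/∂v.
∂psi/∂u = 9(u - 4)(u + 4); at u=-2 this is -108, so u increases.
∂psi/∂v = -12(v - 1)(v + 2); at v=-1 this is 24, so v decreases.
u converges to its nearest critical value 4 (a local min of the u-part); v converges to -2. The iterate converges to (4, -2).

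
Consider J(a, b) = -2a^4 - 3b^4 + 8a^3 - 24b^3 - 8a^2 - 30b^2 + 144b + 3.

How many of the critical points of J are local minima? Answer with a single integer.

1

J separates as a function of a plus a function of b, so ∇J=0 decouples.
∂J/∂a = -8a(a - 2)(a - 1) = 0 at a ∈ {0, 1, 2}; ∂J/∂b = -12(b - 1)(b + 3)(b + 4) = 0 at b ∈ {-4, -3, 1}.
The Hessian is diagonal: diag(J_aa, J_bb). Second derivatives: J_aa(0)=-16, J_aa(1)=8, J_aa(2)=-16; J_bb(-4)=-60, J_bb(-3)=48, J_bb(1)=-240.
Local minima occur where both diagonal entries positive: (1, -3). Count: 1.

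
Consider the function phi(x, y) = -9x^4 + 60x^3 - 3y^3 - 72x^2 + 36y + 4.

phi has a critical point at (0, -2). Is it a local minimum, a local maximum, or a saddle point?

saddle point

The mixed partial ∂²phi/∂x∂y is 0, so the Hessian at any point is diag(phi_xx, phi_yy) = diag(36(-3x^2 + 10x - 4), -18y).
At (0, -2): H = diag(-144, 36).
The eigenvalues have opposite signs, so H is indefinite: a saddle point.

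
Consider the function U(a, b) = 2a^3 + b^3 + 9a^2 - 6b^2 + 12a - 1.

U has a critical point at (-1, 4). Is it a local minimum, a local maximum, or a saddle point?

The mixed partial ∂²U/∂a∂b is 0, so the Hessian at any point is diag(U_aa, U_bb) = diag(6(2a + 3), 6(b - 2)).
At (-1, 4): H = diag(6, 12).
Both eigenvalues are positive, so H is positive definite: a local minimum.

local minimum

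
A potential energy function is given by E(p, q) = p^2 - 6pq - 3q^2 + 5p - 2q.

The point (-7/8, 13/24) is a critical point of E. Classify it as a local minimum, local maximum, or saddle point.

The Hessian of E is constant: H = [[2, -6], [-6, -6]].
det(H) = 2·(-6) − (-6)² = -48.
Since det(H) < 0, H is indefinite and the critical point is a saddle point.

saddle point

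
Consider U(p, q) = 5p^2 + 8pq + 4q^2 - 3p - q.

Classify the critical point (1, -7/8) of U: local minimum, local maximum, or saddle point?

local minimum

The Hessian of U is constant: H = [[10, 8], [8, 8]].
det(H) = 10·8 − 8² = 16.
det(H) > 0 and tr(H) = 18 > 0, so H is positive definite and the point is a local minimum.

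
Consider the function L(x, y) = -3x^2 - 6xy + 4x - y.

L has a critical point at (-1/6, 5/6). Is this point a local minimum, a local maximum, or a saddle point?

saddle point

The Hessian of L is constant: H = [[-6, -6], [-6, 0]].
det(H) = (-6)·0 − (-6)² = -36.
Since det(H) < 0, H is indefinite and the critical point is a saddle point.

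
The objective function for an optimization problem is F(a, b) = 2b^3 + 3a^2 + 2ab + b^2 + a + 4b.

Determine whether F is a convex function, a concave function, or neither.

neither

The term 2b^3 is cubic, so the Hessian is not constant.
∂²F/∂b² = 12b + 2, which takes both signs as b varies (negative for sufficiently negative b). A diagonal entry of the Hessian changing sign means the Hessian is neither positive- nor negative-semidefinite on all of R^2.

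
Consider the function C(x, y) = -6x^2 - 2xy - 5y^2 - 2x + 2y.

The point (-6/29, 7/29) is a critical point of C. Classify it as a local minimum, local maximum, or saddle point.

local maximum

The Hessian of C is constant: H = [[-12, -2], [-2, -10]].
det(H) = (-12)·(-10) − (-2)² = 116.
det(H) > 0 and tr(H) = -22 < 0, so H is negative definite and the point is a local maximum.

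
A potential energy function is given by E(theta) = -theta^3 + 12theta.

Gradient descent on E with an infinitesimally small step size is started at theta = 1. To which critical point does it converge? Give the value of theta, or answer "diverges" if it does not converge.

-2

E'(theta) = -3(theta - 2)(theta + 2), so E'(1) = 9.
Gradient descent moves in the -E' direction, i.e. theta is decreasing.
The nearest critical point in that direction is theta = -2, where E'' = 12 > 0 (a local minimum). The iterate converges there.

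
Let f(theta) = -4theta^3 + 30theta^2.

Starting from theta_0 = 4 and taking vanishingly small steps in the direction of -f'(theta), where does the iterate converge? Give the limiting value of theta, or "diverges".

0

f'(theta) = -12theta(theta - 5), so f'(4) = 48.
Gradient descent moves in the -f' direction, i.e. theta is decreasing.
The nearest critical point in that direction is theta = 0, where f'' = 60 > 0 (a local minimum). The iterate converges there.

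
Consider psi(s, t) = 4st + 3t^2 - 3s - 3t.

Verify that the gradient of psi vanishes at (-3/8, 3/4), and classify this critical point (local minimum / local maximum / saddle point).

saddle point

∇psi = (4t - 3, 4s + 6t - 3); substituting (-3/8, 3/4) gives ∇psi = (0, 0), so (-3/8, 3/4) is indeed a critical point.
The Hessian of psi is constant: H = [[0, 4], [4, 6]].
det(H) = 0·6 − 4² = -16.
Since det(H) < 0, H is indefinite and the critical point is a saddle point.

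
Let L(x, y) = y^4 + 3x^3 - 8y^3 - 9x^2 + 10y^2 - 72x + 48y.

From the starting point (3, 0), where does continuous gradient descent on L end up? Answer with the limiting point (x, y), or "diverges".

L is separable, so gradient descent decouples: x follows -∂L/∂x, y follows -∂L/∂y.
∂L/∂x = 9(x - 4)(x + 2); at x=3 this is -45, so x increases.
∂L/∂y = 4(y - 4)(y - 3)(y + 1); at y=0 this is 48, so y decreases.
x converges to its nearest critical value 4 (a local min of the x-part); y converges to -1. The iterate converges to (4, -1).

(4, -1)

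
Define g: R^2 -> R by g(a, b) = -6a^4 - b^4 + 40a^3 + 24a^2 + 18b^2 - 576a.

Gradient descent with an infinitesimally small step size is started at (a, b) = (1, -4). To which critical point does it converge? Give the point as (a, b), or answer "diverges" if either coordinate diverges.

diverges

g is separable, so gradient descent decouples: a follows -∂g/∂a, b follows -∂g/∂b.
∂g/∂a = -24(a - 4)(a - 3)(a + 2); at a=1 this is -432, so a increases.
∂g/∂b = -4b(b - 3)(b + 3); at b=-4 this is 112, so b decreases.
The b-coordinate has no critical point in that direction and runs off to infinity.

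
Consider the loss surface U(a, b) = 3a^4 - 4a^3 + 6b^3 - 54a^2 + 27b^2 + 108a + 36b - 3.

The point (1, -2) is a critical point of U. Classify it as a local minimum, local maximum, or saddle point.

local maximum

The mixed partial ∂²U/∂a∂b is 0, so the Hessian at any point is diag(U_aa, U_bb) = diag(12(3a^2 - 2a - 9), 18(2b + 3)).
At (1, -2): H = diag(-96, -18).
Both eigenvalues are negative, so H is negative definite: a local maximum.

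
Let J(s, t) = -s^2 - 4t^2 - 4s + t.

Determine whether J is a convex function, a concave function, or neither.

concave

J is quadratic, so its Hessian is the constant matrix H = [[-2, 0], [0, -8]].
det(H) = 16, tr(H) = -10.
det(H) > 0 and tr(H) < 0, so H is negative definite everywhere: concave.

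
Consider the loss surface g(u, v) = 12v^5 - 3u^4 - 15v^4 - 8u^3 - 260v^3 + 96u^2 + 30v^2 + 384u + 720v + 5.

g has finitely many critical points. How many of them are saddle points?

g separates as a function of u plus a function of v, so ∇g=0 decouples.
∂g/∂u = -12(u - 4)(u + 2)(u + 4) = 0 at u ∈ {-4, -2, 4}; ∂g/∂v = 60(v - 4)(v - 1)(v + 1)(v + 3) = 0 at v ∈ {-3, -1, 1, 4}.
The Hessian is diagonal: diag(g_uu, g_vv). Second derivatives: g_uu(-4)=-192, g_uu(-2)=144, g_uu(4)=-576; g_vv(-3)=-3360, g_vv(-1)=1200, g_vv(1)=-1440, g_vv(4)=6300.
Saddle points occur where the two diagonal entries have opposite signs: (-4, -1), (-4, 4), (-2, -3), (-2, 1), (4, -1), (4, 4). Count: 6.

6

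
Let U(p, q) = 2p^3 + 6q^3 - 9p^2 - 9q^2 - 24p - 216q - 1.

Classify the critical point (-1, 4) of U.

saddle point

The mixed partial ∂²U/∂p∂q is 0, so the Hessian at any point is diag(U_pp, U_qq) = diag(6(2p - 3), 18(2q - 1)).
At (-1, 4): H = diag(-30, 126).
The eigenvalues have opposite signs, so H is indefinite: a saddle point.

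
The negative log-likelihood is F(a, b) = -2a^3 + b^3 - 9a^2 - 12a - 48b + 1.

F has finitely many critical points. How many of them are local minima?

F separates as a function of a plus a function of b, so ∇F=0 decouples.
∂F/∂a = -6(a + 1)(a + 2) = 0 at a ∈ {-2, -1}; ∂F/∂b = 3(b - 4)(b + 4) = 0 at b ∈ {-4, 4}.
The Hessian is diagonal: diag(F_aa, F_bb). Second derivatives: F_aa(-2)=6, F_aa(-1)=-6; F_bb(-4)=-24, F_bb(4)=24.
Local minima occur where both diagonal entries positive: (-2, 4). Count: 1.

1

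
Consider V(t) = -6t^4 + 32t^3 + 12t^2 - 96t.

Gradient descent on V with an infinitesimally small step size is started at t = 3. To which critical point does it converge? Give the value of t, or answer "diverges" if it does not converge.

1

V'(t) = -24(t - 4)(t - 1)(t + 1), so V'(3) = 192.
Gradient descent moves in the -V' direction, i.e. t is decreasing.
The nearest critical point in that direction is t = 1, where V'' = 144 > 0 (a local minimum). The iterate converges there.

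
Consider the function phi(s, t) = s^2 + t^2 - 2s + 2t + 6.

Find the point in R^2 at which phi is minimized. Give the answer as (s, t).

(1, -1)

phi(s,t) separates as P(s) + Q(t) + 6, so its minimum is min P + min Q + 6.
P'(s) = 2s - 2 vanishes at s ∈ {1}; Q'(t) = 2(t + 1) vanishes at t ∈ {-1}.
Local minima of P (where P''>0): P(1)=-1. Local minima of Q: Q(-1)=-1.
So the global minimum of phi is P(1) + Q(-1) + 6 = -1 − 1 + 6 = 4, attained at (1, -1).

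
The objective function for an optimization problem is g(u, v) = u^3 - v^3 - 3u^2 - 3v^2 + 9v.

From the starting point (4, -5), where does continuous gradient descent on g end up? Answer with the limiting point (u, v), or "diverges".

(2, -3)

g is separable, so gradient descent decouples: u follows -∂g/∂u, v follows -∂g/∂v.
∂g/∂u = 3u(u - 2); at u=4 this is 24, so u decreases.
∂g/∂v = -3(v - 1)(v + 3); at v=-5 this is -36, so v increases.
u converges to its nearest critical value 2 (a local min of the u-part); v converges to -3. The iterate converges to (2, -3).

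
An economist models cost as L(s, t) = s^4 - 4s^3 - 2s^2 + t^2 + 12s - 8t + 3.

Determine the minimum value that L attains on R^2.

-22

L(s,t) separates as P(s) + Q(t) + 3, so its minimum is min P + min Q + 3.
P'(s) = 4(s - 3)(s - 1)(s + 1) vanishes at s ∈ {-1, 1, 3}; Q'(t) = 2(t - 4) vanishes at t ∈ {4}.
Local minima of P (where P''>0): P(-1)=-9, P(3)=-9. Local minima of Q: Q(4)=-16.
So the global minimum of L is P(-1) + Q(4) + 3 = -9 − 16 + 3 = -22, attained at (-1, 4).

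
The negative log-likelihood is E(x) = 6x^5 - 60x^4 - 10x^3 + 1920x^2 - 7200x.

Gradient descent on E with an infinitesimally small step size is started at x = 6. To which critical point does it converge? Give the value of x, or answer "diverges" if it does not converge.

5

E'(x) = 30(x - 5)(x - 4)(x - 3)(x + 4), so E'(6) = 1800.
Gradient descent moves in the -E' direction, i.e. x is decreasing.
The nearest critical point in that direction is x = 5, where E'' = 540 > 0 (a local minimum). The iterate converges there.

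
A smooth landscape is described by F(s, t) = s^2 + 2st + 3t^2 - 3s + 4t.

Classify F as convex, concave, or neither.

F is quadratic, so its Hessian is the constant matrix H = [[2, 2], [2, 6]].
det(H) = 8, tr(H) = 8.
det(H) > 0 and tr(H) > 0, so H is positive definite everywhere: convex.

convex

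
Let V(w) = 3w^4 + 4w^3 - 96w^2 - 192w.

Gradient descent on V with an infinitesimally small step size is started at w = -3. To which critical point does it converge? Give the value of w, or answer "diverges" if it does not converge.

V'(w) = 12(w - 4)(w + 1)(w + 4), so V'(-3) = 168.
Gradient descent moves in the -V' direction, i.e. w is decreasing.
The nearest critical point in that direction is w = -4, where V'' = 288 > 0 (a local minimum). The iterate converges there.

-4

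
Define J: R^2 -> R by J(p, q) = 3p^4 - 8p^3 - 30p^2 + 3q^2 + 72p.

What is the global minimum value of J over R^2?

J(p,q) separates as A(p) + B(q), so its minimum is min A + min B.
A'(p) = 12(p - 3)(p - 1)(p + 2) vanishes at p ∈ {-2, 1, 3}; B'(q) = 6q vanishes at q ∈ {0}.
Local minima of A (where A''>0): A(-2)=-152, A(3)=-27. Local minima of B: B(0)=0.
So the global minimum of J is A(-2) + B(0) = -152 + 0 = -152, attained at (-2, 0).

-152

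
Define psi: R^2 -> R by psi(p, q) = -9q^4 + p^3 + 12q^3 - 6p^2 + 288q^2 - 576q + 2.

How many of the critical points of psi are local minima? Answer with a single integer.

1

psi separates as a function of p plus a function of q, so ∇psi=0 decouples.
∂psi/∂p = 3p(p - 4) = 0 at p ∈ {0, 4}; ∂psi/∂q = -36(q - 4)(q - 1)(q + 4) = 0 at q ∈ {-4, 1, 4}.
The Hessian is diagonal: diag(psi_pp, psi_qq). Second derivatives: psi_pp(0)=-12, psi_pp(4)=12; psi_qq(-4)=-1440, psi_qq(1)=540, psi_qq(4)=-864.
Local minima occur where both diagonal entries positive: (4, 1). Count: 1.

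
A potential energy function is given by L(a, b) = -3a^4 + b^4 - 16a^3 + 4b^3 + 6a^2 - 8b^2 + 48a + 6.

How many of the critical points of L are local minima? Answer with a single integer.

2

L separates as a function of a plus a function of b, so ∇L=0 decouples.
∂L/∂a = -12(a - 1)(a + 1)(a + 4) = 0 at a ∈ {-4, -1, 1}; ∂L/∂b = 4b(b - 1)(b + 4) = 0 at b ∈ {-4, 0, 1}.
The Hessian is diagonal: diag(L_aa, L_bb). Second derivatives: L_aa(-4)=-180, L_aa(-1)=72, L_aa(1)=-120; L_bb(-4)=80, L_bb(0)=-16, L_bb(1)=20.
Local minima occur where both diagonal entries positive: (-1, -4), (-1, 1). Count: 2.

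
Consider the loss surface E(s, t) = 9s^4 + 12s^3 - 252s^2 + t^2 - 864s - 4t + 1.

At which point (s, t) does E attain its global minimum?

E(s,t) separates as P(s) + Q(t) + 1, so its minimum is min P + min Q + 1.
P'(s) = 36(s - 4)(s + 2)(s + 3) vanishes at s ∈ {-3, -2, 4}; Q'(t) = 2(t - 2) vanishes at t ∈ {2}.
Local minima of P (where P''>0): P(-3)=729, P(4)=-4416. Local minima of Q: Q(2)=-4.
So the global minimum of E is P(4) + Q(2) + 1 = -4416 − 4 + 1 = -4419, attained at (4, 2).

(4, 2)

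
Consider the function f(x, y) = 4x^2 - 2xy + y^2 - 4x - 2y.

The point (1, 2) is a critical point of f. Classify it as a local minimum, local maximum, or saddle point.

local minimum

The Hessian of f is constant: H = [[8, -2], [-2, 2]].
det(H) = 8·2 − (-2)² = 12.
det(H) > 0 and tr(H) = 10 > 0, so H is positive definite and the point is a local minimum.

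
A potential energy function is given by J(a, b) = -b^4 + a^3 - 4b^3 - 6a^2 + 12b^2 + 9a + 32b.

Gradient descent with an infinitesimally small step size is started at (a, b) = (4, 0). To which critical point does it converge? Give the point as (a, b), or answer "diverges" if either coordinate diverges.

(3, -1)

J is separable, so gradient descent decouples: a follows -∂J/∂a, b follows -∂J/∂b.
∂J/∂a = 3(a - 3)(a - 1); at a=4 this is 9, so a decreases.
∂J/∂b = -4(b - 2)(b + 1)(b + 4); at b=0 this is 32, so b decreases.
a converges to its nearest critical value 3 (a local min of the a-part); b converges to -1. The iterate converges to (3, -1).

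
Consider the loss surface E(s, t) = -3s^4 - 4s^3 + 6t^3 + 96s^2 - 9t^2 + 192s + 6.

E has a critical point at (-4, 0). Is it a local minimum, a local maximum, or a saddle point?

local maximum

The mixed partial ∂²E/∂s∂t is 0, so the Hessian at any point is diag(E_ss, E_tt) = diag(12(-3s^2 - 2s + 16), 18(2t - 1)).
At (-4, 0): H = diag(-288, -18).
Both eigenvalues are negative, so H is negative definite: a local maximum.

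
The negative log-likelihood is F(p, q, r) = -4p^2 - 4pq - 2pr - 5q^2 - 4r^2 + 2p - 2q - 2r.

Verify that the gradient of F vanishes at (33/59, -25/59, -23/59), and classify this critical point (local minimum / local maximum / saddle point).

∇F = (-8p - 4q - 2r + 2, -4p - 10q - 2, -2p - 8r - 2); substituting (33/59, -25/59, -23/59) gives ∇F = (0, 0, 0), so (33/59, -25/59, -23/59) is indeed a critical point.
The Hessian is constant: H = [[-8, -4, -2], [-4, -10, 0], [-2, 0, -8]].
Leading principal minors: Δ₁ = -8, Δ₂ = 64, Δ₃ = -472.
The minors alternate sign starting negative (−, +, −), so H is negative definite: a local maximum.

local maximum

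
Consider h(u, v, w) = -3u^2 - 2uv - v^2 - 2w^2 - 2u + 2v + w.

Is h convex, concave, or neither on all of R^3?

h is quadratic, so its Hessian is the constant matrix H = [[-6, -2, 0], [-2, -2, 0], [0, 0, -4]].
Leading principal minors: -6, 8, -32.
Signs alternate −, +, − ⇒ H ≺ 0 ⇒ concave.

concave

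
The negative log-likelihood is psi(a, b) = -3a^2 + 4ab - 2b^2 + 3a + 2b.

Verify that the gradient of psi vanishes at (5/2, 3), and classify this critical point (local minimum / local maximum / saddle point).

∇psi = (-6a + 4b + 3, 4a - 4b + 2); substituting (5/2, 3) gives ∇psi = (0, 0), so (5/2, 3) is indeed a critical point.
The Hessian of psi is constant: H = [[-6, 4], [4, -4]].
det(H) = (-6)·(-4) − 4² = 8.
det(H) > 0 and tr(H) = -10 < 0, so H is negative definite and the point is a local maximum.

local maximum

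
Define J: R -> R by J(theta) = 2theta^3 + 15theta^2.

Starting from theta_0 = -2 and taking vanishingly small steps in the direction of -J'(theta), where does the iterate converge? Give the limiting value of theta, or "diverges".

0

J'(theta) = 6theta(theta + 5), so J'(-2) = -36.
Gradient descent moves in the -J' direction, i.e. theta is increasing.
The nearest critical point in that direction is theta = 0, where J'' = 30 > 0 (a local minimum). The iterate converges there.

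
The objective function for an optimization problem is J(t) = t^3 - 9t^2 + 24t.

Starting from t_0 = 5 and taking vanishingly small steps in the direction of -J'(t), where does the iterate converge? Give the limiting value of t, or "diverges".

J'(t) = 3(t - 4)(t - 2), so J'(5) = 9.
Gradient descent moves in the -J' direction, i.e. t is decreasing.
The nearest critical point in that direction is t = 4, where J'' = 6 > 0 (a local minimum). The iterate converges there.

4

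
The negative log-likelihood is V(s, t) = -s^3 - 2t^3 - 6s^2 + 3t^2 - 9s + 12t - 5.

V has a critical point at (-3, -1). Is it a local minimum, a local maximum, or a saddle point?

local minimum

The mixed partial ∂²V/∂s∂t is 0, so the Hessian at any point is diag(V_ss, V_tt) = diag(-6(s + 2), 6(-2t + 1)).
At (-3, -1): H = diag(6, 18).
Both eigenvalues are positive, so H is positive definite: a local minimum.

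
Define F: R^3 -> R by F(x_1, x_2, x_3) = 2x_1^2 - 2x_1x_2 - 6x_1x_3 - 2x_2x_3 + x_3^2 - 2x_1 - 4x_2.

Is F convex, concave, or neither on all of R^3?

neither

F is quadratic, so its Hessian is the constant matrix H = [[4, -2, -6], [-2, 0, -2], [-6, -2, 2]].
Leading principal minors: 4, -4, -72.
Neither pattern holds ⇒ H is indefinite ⇒ neither convex nor concave.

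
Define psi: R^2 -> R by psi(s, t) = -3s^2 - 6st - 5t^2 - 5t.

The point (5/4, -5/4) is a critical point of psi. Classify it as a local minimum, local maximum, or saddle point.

The Hessian of psi is constant: H = [[-6, -6], [-6, -10]].
det(H) = (-6)·(-10) − (-6)² = 24.
det(H) > 0 and tr(H) = -16 < 0, so H is negative definite and the point is a local maximum.

local maximum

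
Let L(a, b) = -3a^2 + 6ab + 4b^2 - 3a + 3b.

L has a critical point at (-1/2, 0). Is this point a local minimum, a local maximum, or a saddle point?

saddle point

The Hessian of L is constant: H = [[-6, 6], [6, 8]].
det(H) = (-6)·8 − 6² = -84.
Since det(H) < 0, H is indefinite and the critical point is a saddle point.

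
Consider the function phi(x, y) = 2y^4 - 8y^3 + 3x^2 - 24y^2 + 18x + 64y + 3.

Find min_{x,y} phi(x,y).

-152

phi(x,y) separates as P(x) + Q(y) + 3, so its minimum is min P + min Q + 3.
P'(x) = 6x + 18 vanishes at x ∈ {-3}; Q'(y) = 8(y - 4)(y - 1)(y + 2) vanishes at y ∈ {-2, 1, 4}.
Local minima of P (where P''>0): P(-3)=-27. Local minima of Q: Q(-2)=-128, Q(4)=-128.
So the global minimum of phi is P(-3) + Q(-2) + 3 = -27 − 128 + 3 = -152, attained at (-3, -2).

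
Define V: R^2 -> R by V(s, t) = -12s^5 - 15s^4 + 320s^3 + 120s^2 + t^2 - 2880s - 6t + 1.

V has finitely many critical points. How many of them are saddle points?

2

V separates as a function of s plus a function of t, so ∇V=0 decouples.
∂V/∂s = -60(s - 3)(s - 2)(s + 2)(s + 4) = 0 at s ∈ {-4, -2, 2, 3}; ∂V/∂t = 2(t - 3) = 0 at t ∈ {3}.
The Hessian is diagonal: diag(V_ss, V_tt). Second derivatives: V_ss(-4)=5040, V_ss(-2)=-2400, V_ss(2)=1440, V_ss(3)=-2100; V_tt(3)=2.
Saddle points occur where the two diagonal entries have opposite signs: (-2, 3), (3, 3). Count: 2.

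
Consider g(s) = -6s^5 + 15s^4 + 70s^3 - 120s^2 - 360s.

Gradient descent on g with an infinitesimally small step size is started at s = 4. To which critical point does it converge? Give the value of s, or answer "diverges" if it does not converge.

g'(s) = -30(s - 3)(s - 2)(s + 1)(s + 2), so g'(4) = -1800.
Gradient descent moves in the -g' direction, i.e. s is increasing.
There is no critical point above s=4, and g' keeps the same sign, so the iterate runs off to +∞.

diverges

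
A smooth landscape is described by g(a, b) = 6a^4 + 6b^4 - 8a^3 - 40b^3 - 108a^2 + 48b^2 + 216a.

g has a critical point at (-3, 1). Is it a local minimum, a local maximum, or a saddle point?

The mixed partial ∂²g/∂a∂b is 0, so the Hessian at any point is diag(g_aa, g_bb) = diag(24(3a^2 - 2a - 9), 24(3b^2 - 10b + 4)).
At (-3, 1): H = diag(576, -72).
The eigenvalues have opposite signs, so H is indefinite: a saddle point.

saddle point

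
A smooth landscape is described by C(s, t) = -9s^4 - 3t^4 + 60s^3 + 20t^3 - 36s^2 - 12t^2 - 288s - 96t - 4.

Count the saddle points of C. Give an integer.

4

C separates as a function of s plus a function of t, so ∇C=0 decouples.
∂C/∂s = -36(s - 4)(s - 2)(s + 1) = 0 at s ∈ {-1, 2, 4}; ∂C/∂t = -12(t - 4)(t - 2)(t + 1) = 0 at t ∈ {-1, 2, 4}.
The Hessian is diagonal: diag(C_ss, C_tt). Second derivatives: C_ss(-1)=-540, C_ss(2)=216, C_ss(4)=-360; C_tt(-1)=-180, C_tt(2)=72, C_tt(4)=-120.
Saddle points occur where the two diagonal entries have opposite signs: (-1, 2), (2, -1), (2, 4), (4, 2). Count: 4.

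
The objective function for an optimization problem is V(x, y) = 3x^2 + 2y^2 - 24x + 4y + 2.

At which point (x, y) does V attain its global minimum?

V(x,y) separates as P(x) + Q(y) + 2, so its minimum is min P + min Q + 2.
P'(x) = 6x - 24 vanishes at x ∈ {4}; Q'(y) = 4y + 4 vanishes at y ∈ {-1}.
Local minima of P (where P''>0): P(4)=-48. Local minima of Q: Q(-1)=-2.
So the global minimum of V is P(4) + Q(-1) + 2 = -48 − 2 + 2 = -48, attained at (4, -1).

(4, -1)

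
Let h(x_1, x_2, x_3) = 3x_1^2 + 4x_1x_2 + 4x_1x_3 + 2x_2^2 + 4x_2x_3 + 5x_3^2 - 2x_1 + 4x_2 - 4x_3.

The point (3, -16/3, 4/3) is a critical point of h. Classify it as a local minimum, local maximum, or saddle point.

The Hessian is constant: H = [[6, 4, 4], [4, 4, 4], [4, 4, 10]].
Leading principal minors: Δ₁ = 6, Δ₂ = 8, Δ₃ = 48.
All leading minors are positive, so H is positive definite: a local minimum.

local minimum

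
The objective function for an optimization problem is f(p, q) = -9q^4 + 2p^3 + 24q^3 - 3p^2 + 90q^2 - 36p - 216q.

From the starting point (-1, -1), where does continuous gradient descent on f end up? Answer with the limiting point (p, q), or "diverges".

f is separable, so gradient descent decouples: p follows -∂f/∂p, q follows -∂f/∂q.
∂f/∂p = 6(p - 3)(p + 2); at p=-1 this is -24, so p increases.
∂f/∂q = -36(q - 3)(q - 1)(q + 2); at q=-1 this is -288, so q increases.
p converges to its nearest critical value 3 (a local min of the p-part); q converges to 1. The iterate converges to (3, 1).

(3, 1)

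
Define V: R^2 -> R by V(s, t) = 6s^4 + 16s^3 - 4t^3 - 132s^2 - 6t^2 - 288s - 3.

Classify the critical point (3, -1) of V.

The mixed partial ∂²V/∂s∂t is 0, so the Hessian at any point is diag(V_ss, V_tt) = diag(24(3s^2 + 4s - 11), -12(2t + 1)).
At (3, -1): H = diag(672, 12).
Both eigenvalues are positive, so H is positive definite: a local minimum.

local minimum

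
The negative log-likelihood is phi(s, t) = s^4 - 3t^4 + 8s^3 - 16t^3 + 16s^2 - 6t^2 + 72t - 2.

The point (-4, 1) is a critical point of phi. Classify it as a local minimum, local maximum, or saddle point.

saddle point

The mixed partial ∂²phi/∂s∂t is 0, so the Hessian at any point is diag(phi_ss, phi_tt) = diag(4(3s^2 + 12s + 8), -12(3t^2 + 8t + 1)).
At (-4, 1): H = diag(32, -144).
The eigenvalues have opposite signs, so H is indefinite: a saddle point.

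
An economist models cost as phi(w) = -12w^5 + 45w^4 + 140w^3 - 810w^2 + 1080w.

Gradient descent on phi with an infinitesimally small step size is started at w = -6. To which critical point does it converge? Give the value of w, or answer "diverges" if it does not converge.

phi'(w) = -60(w - 3)(w - 2)(w - 1)(w + 3), so phi'(-6) = -90720.
Gradient descent moves in the -phi' direction, i.e. w is increasing.
The nearest critical point in that direction is w = -3, where phi'' = 7200 > 0 (a local minimum). The iterate converges there.

-3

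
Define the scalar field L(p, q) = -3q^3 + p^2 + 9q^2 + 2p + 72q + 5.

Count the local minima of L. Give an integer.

L separates as a function of p plus a function of q, so ∇L=0 decouples.
∂L/∂p = 2(p + 1) = 0 at p ∈ {-1}; ∂L/∂q = -9(q - 4)(q + 2) = 0 at q ∈ {-2, 4}.
The Hessian is diagonal: diag(L_pp, L_qq). Second derivatives: L_pp(-1)=2; L_qq(-2)=54, L_qq(4)=-54.
Local minima occur where both diagonal entries positive: (-1, -2). Count: 1.

1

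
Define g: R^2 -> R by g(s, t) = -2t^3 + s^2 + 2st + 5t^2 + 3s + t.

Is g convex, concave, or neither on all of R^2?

neither

The term -2t^3 is cubic, so the Hessian is not constant.
∂²g/∂t² = -12t + 10, which takes both signs as t varies (negative for sufficiently large t). A diagonal entry of the Hessian changing sign means the Hessian is neither positive- nor negative-semidefinite on all of R^2.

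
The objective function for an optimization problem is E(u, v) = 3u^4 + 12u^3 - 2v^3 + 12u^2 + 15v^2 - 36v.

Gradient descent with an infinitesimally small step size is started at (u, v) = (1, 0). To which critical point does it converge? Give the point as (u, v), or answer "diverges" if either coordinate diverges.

E is separable, so gradient descent decouples: u follows -∂E/∂u, v follows -∂E/∂v.
∂E/∂u = 12u(u + 1)(u + 2); at u=1 this is 72, so u decreases.
∂E/∂v = -6(v - 3)(v - 2); at v=0 this is -36, so v increases.
u converges to its nearest critical value 0 (a local min of the u-part); v converges to 2. The iterate converges to (0, 2).

(0, 2)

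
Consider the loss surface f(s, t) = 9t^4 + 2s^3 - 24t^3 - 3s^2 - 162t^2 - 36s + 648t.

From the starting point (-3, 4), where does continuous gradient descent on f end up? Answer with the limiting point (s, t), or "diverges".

f is separable, so gradient descent decouples: s follows -∂f/∂s, t follows -∂f/∂t.
∂f/∂s = 6(s - 3)(s + 2); at s=-3 this is 36, so s decreases.
∂f/∂t = 36(t - 3)(t - 2)(t + 3); at t=4 this is 504, so t decreases.
The s-coordinate has no critical point in that direction and runs off to infinity.

diverges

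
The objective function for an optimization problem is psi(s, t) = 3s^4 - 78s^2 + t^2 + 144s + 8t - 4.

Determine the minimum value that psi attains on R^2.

-1076

psi(s,t) separates as P(s) + Q(t) − 4, so its minimum is min P + min Q − 4.
P'(s) = 12(s - 3)(s - 1)(s + 4) vanishes at s ∈ {-4, 1, 3}; Q'(t) = 2(t + 4) vanishes at t ∈ {-4}.
Local minima of P (where P''>0): P(-4)=-1056, P(3)=-27. Local minima of Q: Q(-4)=-16.
So the global minimum of psi is P(-4) + Q(-4) − 4 = -1056 − 16 − 4 = -1076, attained at (-4, -4).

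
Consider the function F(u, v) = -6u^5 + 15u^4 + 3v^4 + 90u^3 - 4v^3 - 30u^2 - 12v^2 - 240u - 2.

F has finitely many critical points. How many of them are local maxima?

F separates as a function of u plus a function of v, so ∇F=0 decouples.
∂F/∂u = -30(u - 4)(u - 1)(u + 1)(u + 2) = 0 at u ∈ {-2, -1, 1, 4}; ∂F/∂v = 12v(v - 2)(v + 1) = 0 at v ∈ {-1, 0, 2}.
The Hessian is diagonal: diag(F_uu, F_vv). Second derivatives: F_uu(-2)=540, F_uu(-1)=-300, F_uu(1)=540, F_uu(4)=-2700; F_vv(-1)=36, F_vv(0)=-24, F_vv(2)=72.
Local maxima occur where both diagonal entries negative: (-1, 0), (4, 0). Count: 2.

2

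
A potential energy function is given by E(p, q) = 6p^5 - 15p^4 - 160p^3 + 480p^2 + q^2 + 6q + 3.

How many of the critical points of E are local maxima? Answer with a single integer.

0

E separates as a function of p plus a function of q, so ∇E=0 decouples.
∂E/∂p = 30p(p - 4)(p - 2)(p + 4) = 0 at p ∈ {-4, 0, 2, 4}; ∂E/∂q = 2(q + 3) = 0 at q ∈ {-3}.
The Hessian is diagonal: diag(E_pp, E_qq). Second derivatives: E_pp(-4)=-5760, E_pp(0)=960, E_pp(2)=-720, E_pp(4)=1920; E_qq(-3)=2.
Local maxima occur where both diagonal entries negative: none. Count: 0.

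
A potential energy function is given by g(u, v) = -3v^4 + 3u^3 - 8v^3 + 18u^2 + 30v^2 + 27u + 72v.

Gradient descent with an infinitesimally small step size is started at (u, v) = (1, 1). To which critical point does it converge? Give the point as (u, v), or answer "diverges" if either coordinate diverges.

g is separable, so gradient descent decouples: u follows -∂g/∂u, v follows -∂g/∂v.
∂g/∂u = 9(u + 1)(u + 3); at u=1 this is 72, so u decreases.
∂g/∂v = -12(v - 2)(v + 1)(v + 3); at v=1 this is 96, so v decreases.
u converges to its nearest critical value -1 (a local min of the u-part); v converges to -1. The iterate converges to (-1, -1).

(-1, -1)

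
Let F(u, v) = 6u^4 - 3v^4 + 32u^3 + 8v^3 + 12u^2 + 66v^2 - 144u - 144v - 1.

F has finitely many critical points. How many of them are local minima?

F separates as a function of u plus a function of v, so ∇F=0 decouples.
∂F/∂u = 24(u - 1)(u + 2)(u + 3) = 0 at u ∈ {-3, -2, 1}; ∂F/∂v = -12(v - 4)(v - 1)(v + 3) = 0 at v ∈ {-3, 1, 4}.
The Hessian is diagonal: diag(F_uu, F_vv). Second derivatives: F_uu(-3)=96, F_uu(-2)=-72, F_uu(1)=288; F_vv(-3)=-336, F_vv(1)=144, F_vv(4)=-252.
Local minima occur where both diagonal entries positive: (-3, 1), (1, 1). Count: 2.

2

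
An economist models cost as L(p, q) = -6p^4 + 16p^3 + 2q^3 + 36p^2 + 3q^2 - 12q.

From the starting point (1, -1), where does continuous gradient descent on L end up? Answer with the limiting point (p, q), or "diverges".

(0, 1)

L is separable, so gradient descent decouples: p follows -∂L/∂p, q follows -∂L/∂q.
∂L/∂p = -24p(p - 3)(p + 1); at p=1 this is 96, so p decreases.
∂L/∂q = 6(q - 1)(q + 2); at q=-1 this is -12, so q increases.
p converges to its nearest critical value 0 (a local min of the p-part); q converges to 1. The iterate converges to (0, 1).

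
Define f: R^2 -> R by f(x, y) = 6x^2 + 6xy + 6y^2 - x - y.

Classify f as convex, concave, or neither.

convex

f is quadratic, so its Hessian is the constant matrix H = [[12, 6], [6, 12]].
det(H) = 108, tr(H) = 24.
det(H) > 0 and tr(H) > 0, so H is positive definite everywhere: convex.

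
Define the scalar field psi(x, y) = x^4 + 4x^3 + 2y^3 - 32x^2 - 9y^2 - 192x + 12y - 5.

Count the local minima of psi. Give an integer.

psi separates as a function of x plus a function of y, so ∇psi=0 decouples.
∂psi/∂x = 4(x - 4)(x + 3)(x + 4) = 0 at x ∈ {-4, -3, 4}; ∂psi/∂y = 6(y - 2)(y - 1) = 0 at y ∈ {1, 2}.
The Hessian is diagonal: diag(psi_xx, psi_yy). Second derivatives: psi_xx(-4)=32, psi_xx(-3)=-28, psi_xx(4)=224; psi_yy(1)=-6, psi_yy(2)=6.
Local minima occur where both diagonal entries positive: (-4, 2), (4, 2). Count: 2.

2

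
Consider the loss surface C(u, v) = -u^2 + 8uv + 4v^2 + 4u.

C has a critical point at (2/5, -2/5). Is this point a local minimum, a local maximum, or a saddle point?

The Hessian of C is constant: H = [[-2, 8], [8, 8]].
det(H) = (-2)·8 − 8² = -80.
Since det(H) < 0, H is indefinite and the critical point is a saddle point.

saddle point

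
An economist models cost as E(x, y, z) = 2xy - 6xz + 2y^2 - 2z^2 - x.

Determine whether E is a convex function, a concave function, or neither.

neither

E is quadratic, so its Hessian is the constant matrix H = [[0, 2, -6], [2, 4, 0], [-6, 0, -4]].
Leading principal minors: 0, -4, -128.
Neither pattern holds ⇒ H is indefinite ⇒ neither convex nor concave.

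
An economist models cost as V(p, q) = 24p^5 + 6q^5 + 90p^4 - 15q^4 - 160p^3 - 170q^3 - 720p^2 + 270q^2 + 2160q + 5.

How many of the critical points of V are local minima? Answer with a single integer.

V separates as a function of p plus a function of q, so ∇V=0 decouples.
∂V/∂p = 120p(p - 2)(p + 2)(p + 3) = 0 at p ∈ {-3, -2, 0, 2}; ∂V/∂q = 30(q - 4)(q - 3)(q + 2)(q + 3) = 0 at q ∈ {-3, -2, 3, 4}.
The Hessian is diagonal: diag(V_pp, V_qq). Second derivatives: V_pp(-3)=-1800, V_pp(-2)=960, V_pp(0)=-1440, V_pp(2)=4800; V_qq(-3)=-1260, V_qq(-2)=900, V_qq(3)=-900, V_qq(4)=1260.
Local minima occur where both diagonal entries positive: (-2, -2), (-2, 4), (2, -2), (2, 4). Count: 4.

4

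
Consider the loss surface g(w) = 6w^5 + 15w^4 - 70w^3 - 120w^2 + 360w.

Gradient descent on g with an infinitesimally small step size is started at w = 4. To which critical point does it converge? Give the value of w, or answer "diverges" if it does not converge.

g'(w) = 30(w - 2)(w - 1)(w + 2)(w + 3), so g'(4) = 7560.
Gradient descent moves in the -g' direction, i.e. w is decreasing.
The nearest critical point in that direction is w = 2, where g'' = 600 > 0 (a local minimum). The iterate converges there.

2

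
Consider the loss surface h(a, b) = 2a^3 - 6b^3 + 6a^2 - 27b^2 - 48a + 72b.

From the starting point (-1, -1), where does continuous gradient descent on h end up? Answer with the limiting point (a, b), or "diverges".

(2, -4)

h is separable, so gradient descent decouples: a follows -∂h/∂a, b follows -∂h/∂b.
∂h/∂a = 6(a - 2)(a + 4); at a=-1 this is -54, so a increases.
∂h/∂b = -18(b - 1)(b + 4); at b=-1 this is 108, so b decreases.
a converges to its nearest critical value 2 (a local min of the a-part); b converges to -4. The iterate converges to (2, -4).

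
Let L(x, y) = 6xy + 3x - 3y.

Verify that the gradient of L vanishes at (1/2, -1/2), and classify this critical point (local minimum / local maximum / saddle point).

∇L = (6y + 3, 6x - 3); substituting (1/2, -1/2) gives ∇L = (0, 0), so (1/2, -1/2) is indeed a critical point.
The Hessian of L is constant: H = [[0, 6], [6, 0]].
det(H) = 0·0 − 6² = -36.
Since det(H) < 0, H is indefinite and the critical point is a saddle point.

saddle point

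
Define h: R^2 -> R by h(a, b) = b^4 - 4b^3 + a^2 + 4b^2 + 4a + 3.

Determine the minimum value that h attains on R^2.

-1

h(a,b) separates as P(a) + Q(b) + 3, so its minimum is min P + min Q + 3.
P'(a) = 2a + 4 vanishes at a ∈ {-2}; Q'(b) = 4b(b - 2)(b - 1) vanishes at b ∈ {0, 1, 2}.
Local minima of P (where P''>0): P(-2)=-4. Local minima of Q: Q(0)=0, Q(2)=0.
So the global minimum of h is P(-2) + Q(0) + 3 = -4 + 0 + 3 = -1, attained at (-2, 0).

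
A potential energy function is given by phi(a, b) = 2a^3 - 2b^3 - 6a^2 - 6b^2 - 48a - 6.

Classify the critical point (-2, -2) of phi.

saddle point

The mixed partial ∂²phi/∂a∂b is 0, so the Hessian at any point is diag(phi_aa, phi_bb) = diag(12(a - 1), -12(b + 1)).
At (-2, -2): H = diag(-36, 12).
The eigenvalues have opposite signs, so H is indefinite: a saddle point.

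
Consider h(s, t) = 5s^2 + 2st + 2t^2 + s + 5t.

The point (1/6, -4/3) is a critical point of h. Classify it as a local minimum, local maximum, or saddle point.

The Hessian of h is constant: H = [[10, 2], [2, 4]].
det(H) = 10·4 − 2² = 36.
det(H) > 0 and tr(H) = 14 > 0, so H is positive definite and the point is a local minimum.

local minimum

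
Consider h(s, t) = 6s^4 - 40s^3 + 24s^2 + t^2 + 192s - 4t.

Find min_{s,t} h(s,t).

h(s,t) separates as P(s) + Q(t), so its minimum is min P + min Q.
P'(s) = 24(s - 4)(s - 2)(s + 1) vanishes at s ∈ {-1, 2, 4}; Q'(t) = 2(t - 2) vanishes at t ∈ {2}.
Local minima of P (where P''>0): P(-1)=-122, P(4)=128. Local minima of Q: Q(2)=-4.
So the global minimum of h is P(-1) + Q(2) = -122 − 4 = -126, attained at (-1, 2).

-126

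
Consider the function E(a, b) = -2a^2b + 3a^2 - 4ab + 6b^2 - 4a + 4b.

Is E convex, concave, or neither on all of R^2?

neither

The term -2a^2b is cubic, so the Hessian is not constant.
∂²E/∂a² = -4b + 6, which takes both signs as b varies (negative for sufficiently large b). A diagonal entry of the Hessian changing sign means the Hessian is neither positive- nor negative-semidefinite on all of R^2.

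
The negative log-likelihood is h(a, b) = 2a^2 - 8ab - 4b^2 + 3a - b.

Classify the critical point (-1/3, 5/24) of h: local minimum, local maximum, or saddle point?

The Hessian of h is constant: H = [[4, -8], [-8, -8]].
det(H) = 4·(-8) − (-8)² = -96.
Since det(H) < 0, H is indefinite and the critical point is a saddle point.

saddle point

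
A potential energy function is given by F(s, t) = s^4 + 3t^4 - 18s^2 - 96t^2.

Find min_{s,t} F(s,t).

-849

F(s,t) separates as P(s) + Q(t), so its minimum is min P + min Q.
P'(s) = 4s(s - 3)(s + 3) vanishes at s ∈ {-3, 0, 3}; Q'(t) = 12t(t - 4)(t + 4) vanishes at t ∈ {-4, 0, 4}.
Local minima of P (where P''>0): P(-3)=-81, P(3)=-81. Local minima of Q: Q(-4)=-768, Q(4)=-768.
So the global minimum of F is P(-3) + Q(-4) = -81 − 768 = -849, attained at (-3, -4).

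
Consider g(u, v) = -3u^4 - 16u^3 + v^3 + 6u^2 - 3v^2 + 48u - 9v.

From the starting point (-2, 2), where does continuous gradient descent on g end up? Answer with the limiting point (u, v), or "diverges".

g is separable, so gradient descent decouples: u follows -∂g/∂u, v follows -∂g/∂v.
∂g/∂u = -12(u - 1)(u + 1)(u + 4); at u=-2 this is -72, so u increases.
∂g/∂v = 3(v - 3)(v + 1); at v=2 this is -9, so v increases.
u converges to its nearest critical value -1 (a local min of the u-part); v converges to 3. The iterate converges to (-1, 3).

(-1, 3)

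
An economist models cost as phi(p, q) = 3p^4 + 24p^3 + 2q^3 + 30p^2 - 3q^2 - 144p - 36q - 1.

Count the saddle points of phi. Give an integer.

3

phi separates as a function of p plus a function of q, so ∇phi=0 decouples.
∂phi/∂p = 12(p - 1)(p + 3)(p + 4) = 0 at p ∈ {-4, -3, 1}; ∂phi/∂q = 6(q - 3)(q + 2) = 0 at q ∈ {-2, 3}.
The Hessian is diagonal: diag(phi_pp, phi_qq). Second derivatives: phi_pp(-4)=60, phi_pp(-3)=-48, phi_pp(1)=240; phi_qq(-2)=-30, phi_qq(3)=30.
Saddle points occur where the two diagonal entries have opposite signs: (-4, -2), (-3, 3), (1, -2). Count: 3.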